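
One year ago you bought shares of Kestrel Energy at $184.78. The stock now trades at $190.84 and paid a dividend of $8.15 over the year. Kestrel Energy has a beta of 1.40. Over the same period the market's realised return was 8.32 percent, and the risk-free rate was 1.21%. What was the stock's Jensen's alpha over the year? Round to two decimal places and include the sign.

-3.47%

Realised HPR = (P1 + D1 − P0) / P0 = (190.84 + 8.15 − 184.78) / 184.78 = 14.21 / 184.78 = 7.6902%
MRP = 8.32% − 1.21% = 7.11%
CAPM required = R_f + β·MRP = 1.21% + 1.40 × 7.11% = 11.1640%
α = realised − required = 7.6902% − 11.1640% = -3.47%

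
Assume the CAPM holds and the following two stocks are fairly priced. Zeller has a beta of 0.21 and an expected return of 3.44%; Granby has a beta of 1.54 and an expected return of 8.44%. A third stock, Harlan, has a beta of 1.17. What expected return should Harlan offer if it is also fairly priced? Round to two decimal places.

7.05%

MRP (SML slope) = (8.44% − 3.44%) / (1.54 − 0.21) = 5.00% / 1.33 = 3.7594%
R_f (intercept) = 3.44% − 0.21 × 3.7594% = 2.6505%
E(R_Harlan) = R_f + β × MRP = 2.6505% + 1.17 × 3.7594% = 7.05%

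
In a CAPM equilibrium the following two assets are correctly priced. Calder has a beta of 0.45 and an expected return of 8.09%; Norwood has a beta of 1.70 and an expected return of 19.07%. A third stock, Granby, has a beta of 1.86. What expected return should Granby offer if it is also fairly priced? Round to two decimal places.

MRP (SML slope) = (19.07% − 8.09%) / (1.70 − 0.45) = 10.98% / 1.25 = 8.7840%
R_f (intercept) = 8.09% − 0.45 × 8.7840% = 4.1372%
E(R_Granby) = R_f + β × MRP = 4.1372% + 1.86 × 8.7840% = 20.48%

20.48%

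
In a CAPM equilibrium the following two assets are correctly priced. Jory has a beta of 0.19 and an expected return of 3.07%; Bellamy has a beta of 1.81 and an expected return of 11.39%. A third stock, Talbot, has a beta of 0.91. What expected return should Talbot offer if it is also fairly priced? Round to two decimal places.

6.77%

MRP (SML slope) = (11.39% − 3.07%) / (1.81 − 0.19) = 8.32% / 1.62 = 5.1358%
R_f (intercept) = 3.07% − 0.19 × 5.1358% = 2.0942%
E(R_Talbot) = R_f + β × MRP = 2.0942% + 0.91 × 5.1358% = 6.77%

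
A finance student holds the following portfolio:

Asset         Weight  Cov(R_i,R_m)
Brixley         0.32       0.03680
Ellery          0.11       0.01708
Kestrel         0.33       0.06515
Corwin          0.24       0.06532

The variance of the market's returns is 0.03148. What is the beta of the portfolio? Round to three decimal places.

β_Brixley = 0.03680 / 0.03148 = 1.1690
β_Ellery = 0.01708 / 0.03148 = 0.5426
β_Kestrel = 0.06515 / 0.03148 = 2.0696
β_Corwin = 0.06532 / 0.03148 = 2.0750
β_P = Σ w_i β_i = 0.32×1.1690 + 0.11×0.5426 + 0.33×2.0696 + 0.24×2.0750 = 1.6147

1.615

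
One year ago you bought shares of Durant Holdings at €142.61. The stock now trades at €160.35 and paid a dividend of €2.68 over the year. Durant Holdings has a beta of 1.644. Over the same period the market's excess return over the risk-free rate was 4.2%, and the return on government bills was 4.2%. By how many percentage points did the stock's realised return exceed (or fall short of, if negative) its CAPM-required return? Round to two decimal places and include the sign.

Realised HPR = (P1 + D1 − P0) / P0 = (160.35 + 2.68 − 142.61) / 142.61 = 20.42 / 142.61 = 14.3188%
CAPM required = R_f + β·MRP = 4.2% + 1.644 × 4.2% = 11.1048%
α = realised − required = 14.3188% − 11.1048% = +3.21%

+3.21%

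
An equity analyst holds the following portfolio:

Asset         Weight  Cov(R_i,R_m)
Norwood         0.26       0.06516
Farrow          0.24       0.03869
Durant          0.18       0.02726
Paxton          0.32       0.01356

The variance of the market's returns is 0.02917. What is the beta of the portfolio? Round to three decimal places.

1.216

β_Norwood = 0.06516 / 0.02917 = 2.2338
β_Farrow = 0.03869 / 0.02917 = 1.3264
β_Durant = 0.02726 / 0.02917 = 0.9345
β_Paxton = 0.01356 / 0.02917 = 0.4649
β_P = Σ w_i β_i = 0.26×2.2338 + 0.24×1.3264 + 0.18×0.9345 + 0.32×0.4649 = 1.2161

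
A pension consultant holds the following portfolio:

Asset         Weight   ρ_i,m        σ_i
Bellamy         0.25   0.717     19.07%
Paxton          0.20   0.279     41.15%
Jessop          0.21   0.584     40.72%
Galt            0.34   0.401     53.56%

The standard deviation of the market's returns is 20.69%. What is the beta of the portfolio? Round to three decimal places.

0.871

β_Bellamy = 0.717 × 19.07% / 20.69% = 0.6609
β_Paxton = 0.279 × 41.15% / 20.69% = 0.5549
β_Jessop = 0.584 × 40.72% / 20.69% = 1.1494
β_Galt = 0.401 × 53.56% / 20.69% = 1.0381
β_P = Σ w_i β_i = 0.25×0.6609 + 0.20×0.5549 + 0.21×1.1494 + 0.34×1.0381 = 0.8705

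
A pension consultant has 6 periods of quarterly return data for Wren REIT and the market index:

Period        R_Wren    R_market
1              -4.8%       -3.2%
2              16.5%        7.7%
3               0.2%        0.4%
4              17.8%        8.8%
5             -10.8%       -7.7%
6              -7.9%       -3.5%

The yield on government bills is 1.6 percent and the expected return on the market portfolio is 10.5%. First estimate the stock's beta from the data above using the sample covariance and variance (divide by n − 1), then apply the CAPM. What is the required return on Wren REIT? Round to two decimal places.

Mean R_i = (-4.8 + 16.5 + 0.2 + 17.8 − 10.8 − 7.9) / 6 = 1.8333%
Mean R_m = (-3.2 + 7.7 + 0.4 + 8.8 − 7.7 − 3.5) / 6 = 0.4167%
Σ(R_i − R̄_i)(R_m − R̄_m) = 405.3567  ⇒  Cov = 405.3567 / 5 = 81.0713
Σ(R_m − R̄_m)² = 217.6283  ⇒  Var(R_m) = 217.6283 / 5 = 43.5257
β = Cov / Var(R_m) = 81.0713 / 43.5257 = 1.8626
MRP = 10.5% − 1.6% = 8.90%
E(R) = R_f + β × MRP = 1.6% + 1.8626 × 8.9% = 18.18%

18.18%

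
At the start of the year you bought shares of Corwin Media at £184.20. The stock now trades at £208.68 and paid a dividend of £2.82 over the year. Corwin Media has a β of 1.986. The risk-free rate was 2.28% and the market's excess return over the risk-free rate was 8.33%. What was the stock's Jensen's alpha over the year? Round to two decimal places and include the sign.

-4.00%

Realised HPR = (P1 + D1 − P0) / P0 = (208.68 + 2.82 − 184.20) / 184.20 = 27.30 / 184.20 = 14.8208%
CAPM required = R_f + β·MRP = 2.28% + 1.986 × 8.33% = 18.82338%
α = realised − required = 14.8208% − 18.82338% = -4.00%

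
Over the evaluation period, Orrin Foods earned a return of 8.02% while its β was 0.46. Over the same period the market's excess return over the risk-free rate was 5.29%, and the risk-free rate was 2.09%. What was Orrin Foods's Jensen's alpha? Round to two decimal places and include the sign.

+3.50%

CAPM benchmark = R_f + β(R_m − R_f) = 2.09% + 0.46 × 5.29% = 4.5234%
α = actual − benchmark = 8.02% − 4.5234% = +3.50%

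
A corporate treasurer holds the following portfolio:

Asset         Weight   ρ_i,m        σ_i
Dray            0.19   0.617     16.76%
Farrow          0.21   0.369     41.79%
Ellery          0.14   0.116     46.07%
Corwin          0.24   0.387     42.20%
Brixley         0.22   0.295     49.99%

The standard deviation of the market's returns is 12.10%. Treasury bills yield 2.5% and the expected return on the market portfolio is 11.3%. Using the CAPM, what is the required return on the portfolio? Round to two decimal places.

12.04%

β_Dray = 0.617 × 16.76% / 12.10% = 0.8546
β_Farrow = 0.369 × 41.79% / 12.10% = 1.2744
β_Ellery = 0.116 × 46.07% / 12.10% = 0.4417
β_Corwin = 0.387 × 42.20% / 12.10% = 1.3497
β_Brixley = 0.295 × 49.99% / 12.10% = 1.2188
β_P = Σ w_i β_i = 0.19×0.8546 + 0.21×1.2744 + 0.14×0.4417 + 0.24×1.3497 + 0.22×1.2188 = 1.0839
MRP = 11.3% − 2.5% = 8.80%
E(R_P) = R_f + β_P × MRP = 2.5% + 1.0839 × 8.8% = 12.04%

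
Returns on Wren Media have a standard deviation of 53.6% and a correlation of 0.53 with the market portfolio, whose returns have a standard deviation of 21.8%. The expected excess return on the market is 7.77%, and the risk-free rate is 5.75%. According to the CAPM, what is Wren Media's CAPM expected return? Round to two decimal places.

β = ρ × σ_i / σ_m = 0.53 × 53.6% / 21.8% = 1.3031
E(R) = 5.75% + 1.3031 × 7.77% = 15.88%

15.88%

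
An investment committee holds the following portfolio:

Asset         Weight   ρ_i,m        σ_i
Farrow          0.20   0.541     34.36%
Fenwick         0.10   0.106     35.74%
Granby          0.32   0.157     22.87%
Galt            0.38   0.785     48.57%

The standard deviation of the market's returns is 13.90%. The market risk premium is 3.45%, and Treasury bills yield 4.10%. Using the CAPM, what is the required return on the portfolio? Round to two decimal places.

β_Farrow = 0.541 × 34.36% / 13.90% = 1.3373
β_Fenwick = 0.106 × 35.74% / 13.90% = 0.2725
β_Granby = 0.157 × 22.87% / 13.90% = 0.2583
β_Galt = 0.785 × 48.57% / 13.90% = 2.7430
β_P = Σ w_i β_i = 0.20×1.3373 + 0.10×0.2725 + 0.32×0.2583 + 0.38×2.7430 = 1.4197
E(R_P) = R_f + β_P × MRP = 4.10% + 1.4197 × 3.45% = 9.00%

9.00%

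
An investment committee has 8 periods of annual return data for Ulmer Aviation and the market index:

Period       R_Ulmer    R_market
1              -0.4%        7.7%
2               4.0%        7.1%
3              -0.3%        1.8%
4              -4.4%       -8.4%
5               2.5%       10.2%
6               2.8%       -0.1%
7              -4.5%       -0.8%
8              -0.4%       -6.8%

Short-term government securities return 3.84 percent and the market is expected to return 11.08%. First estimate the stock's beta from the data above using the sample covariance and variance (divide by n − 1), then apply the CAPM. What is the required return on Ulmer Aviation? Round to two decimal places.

5.97%

Mean R_i = (-0.4 + 4.0 − 0.3 − 4.4 + 2.5 + 2.8 − 4.5 − 0.4) / 8 = -0.0875%
Mean R_m = (7.7 + 7.1 + 1.8 − 8.4 + 10.2 − 0.1 − 0.8 − 6.8) / 8 = 1.3375%
Σ(R_i − R̄_i)(R_m − R̄_m) = 94.2163  ⇒  Cov = 94.2163 / 7 = 13.4595
Σ(R_m − R̄_m)² = 320.1188  ⇒  Var(R_m) = 320.1188 / 7 = 45.7313
β = Cov / Var(R_m) = 13.4595 / 45.7313 = 0.2943
MRP = 11.08% − 3.84% = 7.24%
E(R) = R_f + β × MRP = 3.84% + 0.2943 × 7.24% = 5.97%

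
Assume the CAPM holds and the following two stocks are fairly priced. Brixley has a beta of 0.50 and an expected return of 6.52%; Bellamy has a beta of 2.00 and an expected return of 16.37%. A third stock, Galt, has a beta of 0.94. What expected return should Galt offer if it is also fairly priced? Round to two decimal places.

MRP (SML slope) = (16.37% − 6.52%) / (2.00 − 0.50) = 9.85% / 1.50 = 6.5667%
R_f (intercept) = 6.52% − 0.50 × 6.5667% = 3.2367%
E(R_Galt) = R_f + β × MRP = 3.2367% + 0.94 × 6.5667% = 9.41%

9.41%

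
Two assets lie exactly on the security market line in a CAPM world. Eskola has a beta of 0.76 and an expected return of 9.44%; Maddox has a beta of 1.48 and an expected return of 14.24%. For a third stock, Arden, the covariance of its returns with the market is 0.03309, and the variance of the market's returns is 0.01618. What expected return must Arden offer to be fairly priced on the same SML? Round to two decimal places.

MRP = (14.24% − 9.44%) / (1.48 − 0.76) = 6.6667%
R_f = 9.44% − 0.76 × 6.6667% = 4.3733%
β_Arden = Cov / Var(R_m) = 0.03309 / 0.01618 = 2.0451
E(R_Arden) = R_f + β × MRP = 4.3733% + 2.0451 × 6.6667% = 18.01%

18.01%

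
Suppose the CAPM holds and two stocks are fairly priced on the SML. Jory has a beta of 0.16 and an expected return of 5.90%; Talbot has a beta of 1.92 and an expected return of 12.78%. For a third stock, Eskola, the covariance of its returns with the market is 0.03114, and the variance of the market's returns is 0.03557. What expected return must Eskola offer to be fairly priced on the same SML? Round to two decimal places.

8.70%

MRP = (12.78% − 5.90%) / (1.92 − 0.16) = 3.9091%
R_f = 5.90% − 0.16 × 3.9091% = 5.2745%
β_Eskola = Cov / Var(R_m) = 0.03114 / 0.03557 = 0.8755
E(R_Eskola) = R_f + β × MRP = 5.2745% + 0.8755 × 3.9091% = 8.70%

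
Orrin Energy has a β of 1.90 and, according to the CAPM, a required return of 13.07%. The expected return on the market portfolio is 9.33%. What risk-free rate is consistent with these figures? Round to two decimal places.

E(R) = R_f + β(E(R_m) − R_f) = R_f(1 − β) + β·E(R_m)
13.07% = R_f × (1 − 1.90) + 1.90 × 9.33%
13.07% = R_f × -0.90 + 17.7270%
R_f = (13.07% − 17.7270%) / -0.90 = 5.17%

5.17%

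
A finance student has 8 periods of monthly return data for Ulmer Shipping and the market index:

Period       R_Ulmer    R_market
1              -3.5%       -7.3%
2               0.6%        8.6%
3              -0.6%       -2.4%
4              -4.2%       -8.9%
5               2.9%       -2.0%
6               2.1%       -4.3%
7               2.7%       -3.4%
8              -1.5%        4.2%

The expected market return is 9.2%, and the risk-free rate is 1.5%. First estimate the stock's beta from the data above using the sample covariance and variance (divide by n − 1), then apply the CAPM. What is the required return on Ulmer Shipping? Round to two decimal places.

Mean R_i = (-3.5 + 0.6 − 0.6 − 4.2 + 2.9 + 2.1 + 2.7 − 1.5) / 8 = -0.1875%
Mean R_m = (-7.3 + 8.6 − 2.4 − 8.9 − 2.0 − 4.3 − 3.4 + 4.2) / 8 = -1.9375%
Σ(R_i − R̄_i)(R_m − R̄_m) = 36.3138  ⇒  Cov = 36.3138 / 7 = 5.1877
Σ(R_m − R̄_m)² = 233.8788  ⇒  Var(R_m) = 233.8788 / 7 = 33.4113
β = Cov / Var(R_m) = 5.1877 / 33.4113 = 0.1553
MRP = 9.2% − 1.5% = 7.70%
E(R) = R_f + β × MRP = 1.5% + 0.1553 × 7.7% = 2.70%

2.70%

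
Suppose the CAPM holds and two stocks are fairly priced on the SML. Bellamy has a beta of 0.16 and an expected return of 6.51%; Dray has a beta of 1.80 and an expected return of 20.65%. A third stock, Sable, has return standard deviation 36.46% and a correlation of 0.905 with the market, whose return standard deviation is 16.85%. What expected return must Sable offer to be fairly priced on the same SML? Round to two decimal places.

22.01%

MRP = (20.65% − 6.51%) / (1.80 − 0.16) = 8.6220%
R_f = 6.51% − 0.16 × 8.6220% = 5.1305%
β_Sable = ρ·σ_i/σ_m = 0.905 × 36.46 / 16.85 = 1.9582
E(R_Sable) = R_f + β × MRP = 5.1305% + 1.9582 × 8.6220% = 22.01%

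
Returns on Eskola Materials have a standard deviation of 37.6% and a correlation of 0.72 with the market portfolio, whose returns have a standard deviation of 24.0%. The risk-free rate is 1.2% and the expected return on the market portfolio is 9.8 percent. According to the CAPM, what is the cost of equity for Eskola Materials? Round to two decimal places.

10.90%

β = ρ × σ_i / σ_m = 0.72 × 37.6% / 24.0% = 1.1280
MRP = 9.8% − 1.2% = 8.60%
E(R) = 1.2% + 1.1280 × 8.6% = 10.90%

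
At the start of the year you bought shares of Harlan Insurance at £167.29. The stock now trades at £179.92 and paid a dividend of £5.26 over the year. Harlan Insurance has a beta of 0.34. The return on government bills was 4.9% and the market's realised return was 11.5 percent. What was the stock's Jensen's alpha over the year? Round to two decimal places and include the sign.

+3.55%

Realised HPR = (P1 + D1 − P0) / P0 = (179.92 + 5.26 − 167.29) / 167.29 = 17.89 / 167.29 = 10.6940%
MRP = 11.5% − 4.9% = 6.60%
CAPM required = R_f + β·MRP = 4.9% + 0.34 × 6.6% = 7.1440%
α = realised − required = 10.6940% − 7.1440% = +3.55%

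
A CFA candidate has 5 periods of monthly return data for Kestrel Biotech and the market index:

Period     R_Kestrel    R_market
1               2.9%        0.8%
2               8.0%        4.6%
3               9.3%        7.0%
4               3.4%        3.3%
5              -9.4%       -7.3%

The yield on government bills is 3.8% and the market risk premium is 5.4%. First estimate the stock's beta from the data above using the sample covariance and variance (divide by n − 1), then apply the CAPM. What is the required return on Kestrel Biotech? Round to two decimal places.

10.96%

Mean R_i = (2.9 + 8.0 + 9.3 + 3.4 − 9.4) / 5 = 2.8400%
Mean R_m = (0.8 + 4.6 + 7.0 + 3.3 − 7.3) / 5 = 1.6800%
Σ(R_i − R̄_i)(R_m − R̄_m) = 160.2040  ⇒  Cov = 160.2040 / 4 = 40.0510
Σ(R_m − R̄_m)² = 120.8680  ⇒  Var(R_m) = 120.8680 / 4 = 30.2170
β = Cov / Var(R_m) = 40.0510 / 30.2170 = 1.3254
E(R) = R_f + β × MRP = 3.8% + 1.3254 × 5.4% = 10.96%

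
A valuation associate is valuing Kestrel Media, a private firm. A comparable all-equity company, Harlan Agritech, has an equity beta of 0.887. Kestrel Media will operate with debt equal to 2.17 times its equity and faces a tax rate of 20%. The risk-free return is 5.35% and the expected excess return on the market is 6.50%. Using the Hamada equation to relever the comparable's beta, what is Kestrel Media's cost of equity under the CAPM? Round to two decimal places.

β_L = β_U × [1 + (1 − t)(D/E)] = 0.887 × [1 + (1 − 0.20) × 2.17]
    = 0.887 × [1 + 0.80 × 2.17] = 0.887 × 2.7360 = 2.4268
E(R) = R_f + β_L × MRP = 5.35% + 2.4268 × 6.50% = 21.12%

21.12%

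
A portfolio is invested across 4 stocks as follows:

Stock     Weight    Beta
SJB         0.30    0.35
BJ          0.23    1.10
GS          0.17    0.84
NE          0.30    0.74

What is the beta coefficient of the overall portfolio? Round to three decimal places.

β_P = Σ w_i β_i = 0.30×0.35 + 0.23×1.10 + 0.17×0.84 + 0.30×0.74 = 0.7228

0.723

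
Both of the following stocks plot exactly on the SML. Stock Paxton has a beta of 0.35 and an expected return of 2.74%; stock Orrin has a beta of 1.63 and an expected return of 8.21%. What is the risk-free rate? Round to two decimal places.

1.24%

Both satisfy E(R) = R_f + β·MRP, so the slope of the SML is
MRP = (8.21% − 2.74%) / (1.63 − 0.35) = 5.47% / 1.28 = 4.2734%
R_f = E(R_Paxton) − β_Paxton·MRP = 2.74% − 0.35 × 4.2734% = 1.2443%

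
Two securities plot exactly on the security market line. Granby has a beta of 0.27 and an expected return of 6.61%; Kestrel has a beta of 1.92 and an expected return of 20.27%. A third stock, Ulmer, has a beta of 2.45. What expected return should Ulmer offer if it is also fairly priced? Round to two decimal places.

24.66%

MRP (SML slope) = (20.27% − 6.61%) / (1.92 − 0.27) = 13.66% / 1.65 = 8.2788%
R_f (intercept) = 6.61% − 0.27 × 8.2788% = 4.3747%
E(R_Ulmer) = R_f + β × MRP = 4.3747% + 2.45 × 8.2788% = 24.66%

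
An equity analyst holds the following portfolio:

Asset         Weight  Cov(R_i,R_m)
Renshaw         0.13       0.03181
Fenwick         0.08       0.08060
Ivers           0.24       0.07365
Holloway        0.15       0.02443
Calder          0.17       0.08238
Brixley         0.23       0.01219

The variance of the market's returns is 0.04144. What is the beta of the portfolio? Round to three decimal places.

1.176

β_Renshaw = 0.03181 / 0.04144 = 0.7676
β_Fenwick = 0.08060 / 0.04144 = 1.9450
β_Ivers = 0.07365 / 0.04144 = 1.7773
β_Holloway = 0.02443 / 0.04144 = 0.5895
β_Calder = 0.08238 / 0.04144 = 1.9879
β_Brixley = 0.01219 / 0.04144 = 0.2942
β_P = Σ w_i β_i = 0.13×0.7676 + 0.08×1.9450 + 0.24×1.7773 + 0.15×0.5895 + 0.17×1.9879 + 0.23×0.2942 = 1.1760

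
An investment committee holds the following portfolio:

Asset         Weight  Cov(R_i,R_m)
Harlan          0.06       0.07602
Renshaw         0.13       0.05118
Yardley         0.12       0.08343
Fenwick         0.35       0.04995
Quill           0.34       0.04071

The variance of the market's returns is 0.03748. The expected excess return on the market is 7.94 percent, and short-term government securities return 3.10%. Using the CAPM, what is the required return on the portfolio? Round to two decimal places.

14.23%

β_Harlan = 0.07602 / 0.03748 = 2.0283
β_Renshaw = 0.05118 / 0.03748 = 1.3655
β_Yardley = 0.08343 / 0.03748 = 2.2260
β_Fenwick = 0.04995 / 0.03748 = 1.3327
β_Quill = 0.04071 / 0.03748 = 1.0862
β_P = Σ w_i β_i = 0.06×2.0283 + 0.13×1.3655 + 0.12×2.2260 + 0.35×1.3327 + 0.34×1.0862 = 1.4021
E(R_P) = R_f + β_P × MRP = 3.10% + 1.4021 × 7.94% = 14.23%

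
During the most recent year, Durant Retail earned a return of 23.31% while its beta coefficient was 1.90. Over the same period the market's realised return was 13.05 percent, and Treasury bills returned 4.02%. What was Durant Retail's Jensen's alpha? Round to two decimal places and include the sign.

+2.13%

Market excess return = 13.05% − 4.02% = 9.03%
CAPM benchmark = R_f + β(R_m − R_f) = 4.02% + 1.90 × 9.03% = 21.1770%
α = actual − benchmark = 23.31% − 21.1770% = +2.13%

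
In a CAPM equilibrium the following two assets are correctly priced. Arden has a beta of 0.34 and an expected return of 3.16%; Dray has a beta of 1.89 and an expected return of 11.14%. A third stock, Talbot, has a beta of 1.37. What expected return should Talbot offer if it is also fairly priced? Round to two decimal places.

MRP (SML slope) = (11.14% − 3.16%) / (1.89 − 0.34) = 7.98% / 1.55 = 5.1484%
R_f (intercept) = 3.16% − 0.34 × 5.1484% = 1.4095%
E(R_Talbot) = R_f + β × MRP = 1.4095% + 1.37 × 5.1484% = 8.46%

8.46%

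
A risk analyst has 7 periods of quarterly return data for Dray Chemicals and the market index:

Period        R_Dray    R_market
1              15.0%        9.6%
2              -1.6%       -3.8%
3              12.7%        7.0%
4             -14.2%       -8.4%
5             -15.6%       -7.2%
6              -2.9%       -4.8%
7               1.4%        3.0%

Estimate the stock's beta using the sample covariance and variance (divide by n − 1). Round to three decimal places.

1.581

Mean R_i = (15.0 − 1.6 + 12.7 − 14.2 − 15.6 − 2.9 + 1.4) / 7 = -0.7429%
Mean R_m = (9.6 − 3.8 + 7.0 − 8.4 − 7.2 − 4.8 + 3.0) / 7 = -0.6571%
Σ(R_i − R̄_i)(R_m − R̄_m) = 485.2829  ⇒  Cov = 485.2829 / 6 = 80.8805
Σ(R_m − R̄_m)² = 307.0171  ⇒  Var(R_m) = 307.0171 / 6 = 51.1695
β = Cov / Var(R_m) = 80.8805 / 51.1695 = 1.5806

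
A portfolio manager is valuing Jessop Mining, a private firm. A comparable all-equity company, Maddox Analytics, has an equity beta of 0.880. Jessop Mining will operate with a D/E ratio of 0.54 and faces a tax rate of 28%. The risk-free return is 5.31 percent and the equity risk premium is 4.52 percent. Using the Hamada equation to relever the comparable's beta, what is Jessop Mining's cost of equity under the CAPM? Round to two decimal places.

β_L = β_U × [1 + (1 − t)(D/E)] = 0.880 × [1 + (1 − 0.28) × 0.54]
    = 0.880 × [1 + 0.72 × 0.54] = 0.880 × 1.3888 = 1.2221
E(R) = R_f + β_L × MRP = 5.31% + 1.2221 × 4.52% = 10.83%

10.83%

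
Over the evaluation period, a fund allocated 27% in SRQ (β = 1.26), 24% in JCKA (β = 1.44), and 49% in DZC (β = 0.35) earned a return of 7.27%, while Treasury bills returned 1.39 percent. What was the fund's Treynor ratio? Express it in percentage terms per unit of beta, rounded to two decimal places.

β_P = 0.27×1.26 + 0.24×1.44 + 0.49×0.35 = 0.8573
Treynor = (R_P − R_f) / β_P = (7.27% − 1.39%) / 0.8573 = 5.88% / 0.8573 = 6.86%

6.86%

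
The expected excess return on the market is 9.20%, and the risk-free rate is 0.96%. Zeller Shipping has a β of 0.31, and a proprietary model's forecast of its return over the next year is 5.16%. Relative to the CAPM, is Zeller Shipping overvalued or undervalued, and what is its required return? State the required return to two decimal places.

Undervalued; required return 3.81%

Required return = R_f + β·MRP = 0.96% + 0.31 × 9.20% = 3.81%
Forecast 5.16% > required 3.81% → the stock plots above the SML → undervalued.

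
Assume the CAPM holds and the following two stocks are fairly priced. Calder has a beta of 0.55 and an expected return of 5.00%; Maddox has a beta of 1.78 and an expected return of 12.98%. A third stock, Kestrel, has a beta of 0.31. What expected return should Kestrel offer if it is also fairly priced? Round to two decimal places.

MRP (SML slope) = (12.98% − 5.00%) / (1.78 − 0.55) = 7.98% / 1.23 = 6.4878%
R_f (intercept) = 5.00% − 0.55 × 6.4878% = 1.4317%
E(R_Kestrel) = R_f + β × MRP = 1.4317% + 0.31 × 6.4878% = 3.44%

3.44%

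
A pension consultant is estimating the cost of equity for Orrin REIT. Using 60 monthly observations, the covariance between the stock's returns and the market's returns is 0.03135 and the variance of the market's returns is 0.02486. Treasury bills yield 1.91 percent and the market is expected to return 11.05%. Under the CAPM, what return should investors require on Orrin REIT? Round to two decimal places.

β = Cov(R_i, R_m) / Var(R_m) = 0.03135 / 0.02486 = 1.2611
MRP = 11.05% − 1.91% = 9.14%
E(R) = R_f + β × MRP = 1.91% + 1.2611 × 9.14% = 13.44%

13.44%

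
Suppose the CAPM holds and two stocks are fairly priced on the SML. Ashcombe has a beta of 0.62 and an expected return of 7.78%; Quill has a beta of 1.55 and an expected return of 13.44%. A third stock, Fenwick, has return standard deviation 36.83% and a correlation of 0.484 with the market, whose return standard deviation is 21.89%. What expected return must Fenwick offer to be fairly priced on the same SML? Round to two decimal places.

MRP = (13.44% − 7.78%) / (1.55 − 0.62) = 6.0860%
R_f = 7.78% − 0.62 × 6.0860% = 4.0067%
β_Fenwick = ρ·σ_i/σ_m = 0.484 × 36.83 / 21.89 = 0.8143
E(R_Fenwick) = R_f + β × MRP = 4.0067% + 0.8143 × 6.0860% = 8.96%

8.96%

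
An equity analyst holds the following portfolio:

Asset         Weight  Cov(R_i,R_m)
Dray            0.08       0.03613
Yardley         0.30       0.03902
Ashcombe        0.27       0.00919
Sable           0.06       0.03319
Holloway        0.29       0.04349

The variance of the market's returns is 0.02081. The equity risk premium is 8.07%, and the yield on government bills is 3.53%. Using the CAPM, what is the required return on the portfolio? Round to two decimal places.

β_Dray = 0.03613 / 0.02081 = 1.7362
β_Yardley = 0.03902 / 0.02081 = 1.8751
β_Ashcombe = 0.00919 / 0.02081 = 0.4416
β_Sable = 0.03319 / 0.02081 = 1.5949
β_Holloway = 0.04349 / 0.02081 = 2.0899
β_P = Σ w_i β_i = 0.08×1.7362 + 0.30×1.8751 + 0.27×0.4416 + 0.06×1.5949 + 0.29×2.0899 = 1.5224
E(R_P) = R_f + β_P × MRP = 3.53% + 1.5224 × 8.07% = 15.82%

15.82%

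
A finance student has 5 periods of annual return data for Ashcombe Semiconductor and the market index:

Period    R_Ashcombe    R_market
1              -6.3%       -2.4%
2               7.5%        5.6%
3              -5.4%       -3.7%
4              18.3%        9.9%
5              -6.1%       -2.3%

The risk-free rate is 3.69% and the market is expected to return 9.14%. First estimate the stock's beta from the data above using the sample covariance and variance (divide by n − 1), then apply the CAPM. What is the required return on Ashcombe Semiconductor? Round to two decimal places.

Mean R_i = (-6.3 + 7.5 − 5.4 + 18.3 − 6.1) / 5 = 1.6000%
Mean R_m = (-2.4 + 5.6 − 3.7 + 9.9 − 2.3) / 5 = 1.4200%
Σ(R_i − R̄_i)(R_m − R̄_m) = 260.9400  ⇒  Cov = 260.9400 / 4 = 65.2350
Σ(R_m − R̄_m)² = 144.0280  ⇒  Var(R_m) = 144.0280 / 4 = 36.0070
β = Cov / Var(R_m) = 65.2350 / 36.0070 = 1.8117
MRP = 9.14% − 3.69% = 5.45%
E(R) = R_f + β × MRP = 3.69% + 1.8117 × 5.45% = 13.56%

13.56%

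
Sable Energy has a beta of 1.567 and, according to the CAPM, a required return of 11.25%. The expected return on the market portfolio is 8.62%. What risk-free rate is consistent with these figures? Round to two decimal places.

E(R) = R_f + β(E(R_m) − R_f) = R_f(1 − β) + β·E(R_m)
11.25% = R_f × (1 − 1.567) + 1.567 × 8.62%
11.25% = R_f × -0.567 + 13.50754%
R_f = (11.25% − 13.50754%) / -0.567 = 3.98%

3.98%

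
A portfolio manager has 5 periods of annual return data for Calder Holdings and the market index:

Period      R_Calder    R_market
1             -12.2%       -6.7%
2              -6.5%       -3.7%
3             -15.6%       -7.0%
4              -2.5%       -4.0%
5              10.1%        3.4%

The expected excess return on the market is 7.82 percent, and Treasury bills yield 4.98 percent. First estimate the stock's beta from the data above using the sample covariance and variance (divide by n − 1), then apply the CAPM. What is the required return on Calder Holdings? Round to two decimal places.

Mean R_i = (-12.2 − 6.5 − 15.6 − 2.5 + 10.1) / 5 = -5.3400%
Mean R_m = (-6.7 − 3.7 − 7.0 − 4.0 + 3.4) / 5 = -3.6000%
Σ(R_i − R̄_i)(R_m − R̄_m) = 163.2100  ⇒  Cov = 163.2100 / 4 = 40.8025
Σ(R_m − R̄_m)² = 70.3400  ⇒  Var(R_m) = 70.3400 / 4 = 17.5850
β = Cov / Var(R_m) = 40.8025 / 17.5850 = 2.3203
E(R) = R_f + β × MRP = 4.98% + 2.3203 × 7.82% = 23.12%

23.12%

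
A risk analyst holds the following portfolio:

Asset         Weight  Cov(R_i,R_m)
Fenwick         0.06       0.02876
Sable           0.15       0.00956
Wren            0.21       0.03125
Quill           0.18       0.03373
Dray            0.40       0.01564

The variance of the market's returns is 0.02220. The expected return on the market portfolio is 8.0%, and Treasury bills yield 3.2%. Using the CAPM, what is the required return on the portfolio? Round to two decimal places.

β_Fenwick = 0.02876 / 0.02220 = 1.2955
β_Sable = 0.00956 / 0.02220 = 0.4306
β_Wren = 0.03125 / 0.02220 = 1.4077
β_Quill = 0.03373 / 0.02220 = 1.5194
β_Dray = 0.01564 / 0.02220 = 0.7045
β_P = Σ w_i β_i = 0.06×1.2955 + 0.15×0.4306 + 0.21×1.4077 + 0.18×1.5194 + 0.40×0.7045 = 0.9932
MRP = 8.0% − 3.2% = 4.80%
E(R_P) = R_f + β_P × MRP = 3.2% + 0.9932 × 4.8% = 7.97%

7.97%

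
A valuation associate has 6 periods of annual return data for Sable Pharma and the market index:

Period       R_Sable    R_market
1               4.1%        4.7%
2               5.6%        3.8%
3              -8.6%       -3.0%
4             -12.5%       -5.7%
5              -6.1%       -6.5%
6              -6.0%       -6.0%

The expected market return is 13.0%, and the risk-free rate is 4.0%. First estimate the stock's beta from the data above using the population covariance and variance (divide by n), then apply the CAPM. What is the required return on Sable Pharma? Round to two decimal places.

15.37%

Mean R_i = (4.1 + 5.6 − 8.6 − 12.5 − 6.1 − 6.0) / 6 = -3.9167%
Mean R_m = (4.7 + 3.8 − 3.0 − 5.7 − 6.5 − 6.0) / 6 = -2.1167%
Σ(R_i − R̄_i)(R_m − R̄_m) = 163.5083  ⇒  Cov = 163.5083 / 6 = 27.2514
Σ(R_m − R̄_m)² = 129.3883  ⇒  Var(R_m) = 129.3883 / 6 = 21.5647
β = Cov / Var(R_m) = 27.2514 / 21.5647 = 1.2637
MRP = 13.0% − 4.0% = 9.00%
E(R) = R_f + β × MRP = 4.0% + 1.2637 × 9.0% = 15.37%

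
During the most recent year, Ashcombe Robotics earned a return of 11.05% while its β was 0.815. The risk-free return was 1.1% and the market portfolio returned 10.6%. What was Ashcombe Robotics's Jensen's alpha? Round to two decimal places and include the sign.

Market excess return = 10.6% − 1.1% = 9.50%
CAPM benchmark = R_f + β(R_m − R_f) = 1.1% + 0.815 × 9.5% = 8.8425%
α = actual − benchmark = 11.05% − 8.8425% = +2.21%

+2.21%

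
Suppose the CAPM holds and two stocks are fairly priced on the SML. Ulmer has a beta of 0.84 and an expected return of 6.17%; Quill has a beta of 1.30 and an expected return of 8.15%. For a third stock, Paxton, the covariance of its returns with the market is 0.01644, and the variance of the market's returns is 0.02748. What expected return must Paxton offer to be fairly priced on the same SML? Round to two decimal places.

5.13%

MRP = (8.15% − 6.17%) / (1.30 − 0.84) = 4.3043%
R_f = 6.17% − 0.84 × 4.3043% = 2.5544%
β_Paxton = Cov / Var(R_m) = 0.01644 / 0.02748 = 0.5983
E(R_Paxton) = R_f + β × MRP = 2.5544% + 0.5983 × 4.3043% = 5.13%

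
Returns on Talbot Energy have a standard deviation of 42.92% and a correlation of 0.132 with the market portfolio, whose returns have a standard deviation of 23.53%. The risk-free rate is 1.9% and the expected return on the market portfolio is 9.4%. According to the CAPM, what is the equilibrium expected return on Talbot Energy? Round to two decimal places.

3.71%

β = ρ × σ_i / σ_m = 0.132 × 42.92% / 23.53% = 0.2408
MRP = 9.4% − 1.9% = 7.50%
E(R) = 1.9% + 0.2408 × 7.5% = 3.71%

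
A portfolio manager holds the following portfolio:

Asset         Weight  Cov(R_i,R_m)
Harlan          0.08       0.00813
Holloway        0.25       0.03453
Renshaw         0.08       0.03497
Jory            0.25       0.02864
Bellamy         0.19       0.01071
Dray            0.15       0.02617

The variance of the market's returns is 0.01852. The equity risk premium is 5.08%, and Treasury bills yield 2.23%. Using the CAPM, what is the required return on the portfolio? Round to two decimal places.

9.14%

β_Harlan = 0.00813 / 0.01852 = 0.4390
β_Holloway = 0.03453 / 0.01852 = 1.8645
β_Renshaw = 0.03497 / 0.01852 = 1.8882
β_Jory = 0.02864 / 0.01852 = 1.5464
β_Bellamy = 0.01071 / 0.01852 = 0.5783
β_Dray = 0.02617 / 0.01852 = 1.4131
β_P = Σ w_i β_i = 0.08×0.4390 + 0.25×1.8645 + 0.08×1.8882 + 0.25×1.5464 + 0.19×0.5783 + 0.15×1.4131 = 1.3607
E(R_P) = R_f + β_P × MRP = 2.23% + 1.3607 × 5.08% = 9.14%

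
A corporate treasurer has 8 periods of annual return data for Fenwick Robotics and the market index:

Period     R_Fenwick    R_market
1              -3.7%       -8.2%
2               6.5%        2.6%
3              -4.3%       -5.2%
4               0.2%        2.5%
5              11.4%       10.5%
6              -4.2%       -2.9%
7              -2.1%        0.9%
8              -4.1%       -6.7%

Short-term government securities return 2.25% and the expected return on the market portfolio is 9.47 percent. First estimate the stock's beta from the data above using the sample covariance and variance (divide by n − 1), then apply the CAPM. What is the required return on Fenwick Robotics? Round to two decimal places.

8.41%

Mean R_i = (-3.7 + 6.5 − 4.3 + 0.2 + 11.4 − 4.2 − 2.1 − 4.1) / 8 = -0.0375%
Mean R_m = (-8.2 + 2.6 − 5.2 + 2.5 + 10.5 − 2.9 + 0.9 − 6.7) / 8 = -0.8125%
Σ(R_i − R̄_i)(R_m − R̄_m) = 227.3163  ⇒  Cov = 227.3163 / 7 = 32.4738
Σ(R_m − R̄_m)² = 266.3688  ⇒  Var(R_m) = 266.3688 / 7 = 38.0527
β = Cov / Var(R_m) = 32.4738 / 38.0527 = 0.8534
MRP = 9.47% − 2.25% = 7.22%
E(R) = R_f + β × MRP = 2.25% + 0.8534 × 7.22% = 8.41%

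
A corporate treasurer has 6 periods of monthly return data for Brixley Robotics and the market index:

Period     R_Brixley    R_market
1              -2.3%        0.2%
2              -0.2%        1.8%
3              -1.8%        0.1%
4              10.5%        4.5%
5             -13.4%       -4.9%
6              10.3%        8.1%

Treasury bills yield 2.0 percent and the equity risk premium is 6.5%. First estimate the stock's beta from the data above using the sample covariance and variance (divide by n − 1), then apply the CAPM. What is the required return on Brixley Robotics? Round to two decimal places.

14.73%

Mean R_i = (-2.3 − 0.2 − 1.8 + 10.5 − 13.4 + 10.3) / 6 = 0.5167%
Mean R_m = (0.2 + 1.8 + 0.1 + 4.5 − 4.9 + 8.1) / 6 = 1.6333%
Σ(R_i − R̄_i)(R_m − R̄_m) = 190.2767  ⇒  Cov = 190.2767 / 5 = 38.0553
Σ(R_m − R̄_m)² = 97.1533  ⇒  Var(R_m) = 97.1533 / 5 = 19.4307
β = Cov / Var(R_m) = 38.0553 / 19.4307 = 1.9585
E(R) = R_f + β × MRP = 2.0% + 1.9585 × 6.5% = 14.73%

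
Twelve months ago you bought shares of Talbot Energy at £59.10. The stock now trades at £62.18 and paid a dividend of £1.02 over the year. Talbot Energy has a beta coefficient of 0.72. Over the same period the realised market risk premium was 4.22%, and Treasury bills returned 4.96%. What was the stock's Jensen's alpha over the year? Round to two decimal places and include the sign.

-1.06%

Realised HPR = (P1 + D1 − P0) / P0 = (62.18 + 1.02 − 59.10) / 59.10 = 4.10 / 59.10 = 6.9374%
CAPM required = R_f + β·MRP = 4.96% + 0.72 × 4.22% = 7.9984%
α = realised − required = 6.9374% − 7.9984% = -1.06%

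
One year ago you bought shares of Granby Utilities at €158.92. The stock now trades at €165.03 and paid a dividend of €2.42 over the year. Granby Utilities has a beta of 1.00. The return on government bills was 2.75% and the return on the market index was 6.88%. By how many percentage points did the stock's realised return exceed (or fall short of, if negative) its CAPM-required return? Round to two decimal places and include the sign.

-1.51%

Realised HPR = (P1 + D1 − P0) / P0 = (165.03 + 2.42 − 158.92) / 158.92 = 8.53 / 158.92 = 5.3675%
MRP = 6.88% − 2.75% = 4.13%
CAPM required = R_f + β·MRP = 2.75% + 1.00 × 4.13% = 6.8800%
α = realised − required = 5.3675% − 6.8800% = -1.51%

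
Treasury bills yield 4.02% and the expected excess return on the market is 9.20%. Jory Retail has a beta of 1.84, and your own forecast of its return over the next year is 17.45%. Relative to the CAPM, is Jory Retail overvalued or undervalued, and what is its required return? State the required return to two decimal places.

Required return = R_f + β·MRP = 4.02% + 1.84 × 9.20% = 20.95%
Forecast 17.45% < required 20.95% → the stock plots below the SML → overvalued.

Overvalued; required return 20.95%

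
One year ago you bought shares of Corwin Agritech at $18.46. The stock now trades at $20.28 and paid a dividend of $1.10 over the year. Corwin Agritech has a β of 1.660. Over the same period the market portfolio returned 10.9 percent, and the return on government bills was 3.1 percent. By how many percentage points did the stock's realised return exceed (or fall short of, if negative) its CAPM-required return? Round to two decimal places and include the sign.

Realised HPR = (P1 + D1 − P0) / P0 = (20.28 + 1.10 − 18.46) / 18.46 = 2.92 / 18.46 = 15.8180%
MRP = 10.9% − 3.1% = 7.80%
CAPM required = R_f + β·MRP = 3.1% + 1.660 × 7.8% = 16.0480%
α = realised − required = 15.8180% − 16.0480% = -0.23%

-0.23%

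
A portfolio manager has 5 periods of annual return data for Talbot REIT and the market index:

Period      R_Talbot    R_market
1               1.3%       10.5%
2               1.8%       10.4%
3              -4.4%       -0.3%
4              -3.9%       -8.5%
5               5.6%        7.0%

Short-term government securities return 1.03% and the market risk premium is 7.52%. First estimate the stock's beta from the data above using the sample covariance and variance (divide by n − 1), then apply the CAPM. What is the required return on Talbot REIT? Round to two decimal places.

Mean R_i = (1.3 + 1.8 − 4.4 − 3.9 + 5.6) / 5 = 0.0800%
Mean R_m = (10.5 + 10.4 − 0.3 − 8.5 + 7.0) / 5 = 3.8200%
Σ(R_i − R̄_i)(R_m − R̄_m) = 104.5120  ⇒  Cov = 104.5120 / 4 = 26.1280
Σ(R_m − R̄_m)² = 266.7880  ⇒  Var(R_m) = 266.7880 / 4 = 66.6970
β = Cov / Var(R_m) = 26.1280 / 66.6970 = 0.3917
E(R) = R_f + β × MRP = 1.03% + 0.3917 × 7.52% = 3.98%

3.98%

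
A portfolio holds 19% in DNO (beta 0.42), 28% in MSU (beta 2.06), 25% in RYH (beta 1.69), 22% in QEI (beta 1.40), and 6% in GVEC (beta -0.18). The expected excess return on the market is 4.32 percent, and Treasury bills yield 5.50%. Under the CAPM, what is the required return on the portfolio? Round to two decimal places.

11.45%

β_P = Σ w_i β_i = 0.19×0.42 + 0.28×2.06 + 0.25×1.69 + 0.22×1.40 + 0.06×-0.18 = 1.3763
E(R_P) = R_f + β_P × MRP = 5.50% + 1.3763 × 4.32% = 11.45%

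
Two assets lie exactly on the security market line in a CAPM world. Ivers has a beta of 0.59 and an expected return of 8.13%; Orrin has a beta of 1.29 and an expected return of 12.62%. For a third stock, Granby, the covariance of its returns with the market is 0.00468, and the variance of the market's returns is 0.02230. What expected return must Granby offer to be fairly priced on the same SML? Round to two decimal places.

MRP = (12.62% − 8.13%) / (1.29 − 0.59) = 6.4143%
R_f = 8.13% − 0.59 × 6.4143% = 4.3456%
β_Granby = Cov / Var(R_m) = 0.00468 / 0.02230 = 0.2099
E(R_Granby) = R_f + β × MRP = 4.3456% + 0.2099 × 6.4143% = 5.69%

5.69%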